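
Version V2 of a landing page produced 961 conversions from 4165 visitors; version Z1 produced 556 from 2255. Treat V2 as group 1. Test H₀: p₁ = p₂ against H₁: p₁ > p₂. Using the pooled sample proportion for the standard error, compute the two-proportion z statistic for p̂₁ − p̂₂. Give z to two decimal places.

p̂₁ = 961/4165 ≈ 0.2307, p̂₂ = 556/2255 ≈ 0.2466.
Pooled p̂ = (961+556)/(4165+2255) = 1517/6420 = 0.2363.
SE = √(p̂(1−p̂)(1/n₁+1/n₂)) = √(0.2363·0.7637·0.000683555) = √(0.000123353) = 0.0111.
z = (0.2307 − 0.2466)/0.0111 = -0.0159/0.0111 = -1.43.

z = -1.43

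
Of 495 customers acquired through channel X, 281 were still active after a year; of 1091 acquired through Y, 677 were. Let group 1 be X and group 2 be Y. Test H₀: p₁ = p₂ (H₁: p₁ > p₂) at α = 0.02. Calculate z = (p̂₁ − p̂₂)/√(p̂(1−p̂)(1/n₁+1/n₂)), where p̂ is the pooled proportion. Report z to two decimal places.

z = -1.99

p̂₁ = 281/495 ≈ 0.5677, p̂₂ = 677/1091 ≈ 0.6205.
Pooled p̂ = (281+677)/(495+1091) = 958/1586 = 0.6040.
SE = √(0.239177 × 0.00293679) = 0.0265.
z = (0.5677 − 0.6205)/0.0265 = -0.0528/0.0265 = -1.99.
p-value = P(Z > -1.994) ≈ 0.9769, so at α = 0.02 we fail to reject H₀.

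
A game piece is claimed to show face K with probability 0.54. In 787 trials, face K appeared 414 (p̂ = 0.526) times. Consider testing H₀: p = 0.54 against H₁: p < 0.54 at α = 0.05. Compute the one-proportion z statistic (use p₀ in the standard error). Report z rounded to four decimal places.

p̂ = 414/787 ≈ 0.526048.
Standard error under H₀: √(0.54×0.46/787) = 0.017766.
z = (0.526048 − 0.54)/0.017766 = -0.013952/0.017766 = -0.7853.
p-value = P(Z < -0.785) ≈ 0.2161, so at α = 0.05 we fail to reject H₀.

z = -0.7853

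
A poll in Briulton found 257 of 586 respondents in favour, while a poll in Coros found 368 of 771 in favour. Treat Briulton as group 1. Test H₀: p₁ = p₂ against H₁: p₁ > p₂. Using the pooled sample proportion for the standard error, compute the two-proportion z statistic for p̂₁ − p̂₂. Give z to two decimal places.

z = -1.42

p̂₁ = 257/586 ≈ 0.4386, p̂₂ = 368/771 ≈ 0.4773.
Pooled p̂ = (257+368)/(586+771) = 625/1357 = 0.4606.
SE = √(p̂(1−p̂)(1/n₁+1/n₂)) = √(0.4606·0.5394·0.0030035) = √(0.000746207) = 0.0273.
z = (0.4386 − 0.4773)/0.0273 = -0.0387/0.0273 = -1.42.
p-value = P(Z > -1.418) ≈ 0.9219.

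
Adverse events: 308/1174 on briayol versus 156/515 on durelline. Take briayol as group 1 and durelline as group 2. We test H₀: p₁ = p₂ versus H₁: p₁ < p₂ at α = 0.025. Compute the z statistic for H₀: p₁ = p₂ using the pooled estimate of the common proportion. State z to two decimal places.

p̂₁ = 308/1174 ≈ 0.2624, p̂₂ = 156/515 ≈ 0.3029.
Pooled p̂ = (308+156)/(1174+515) = 464/1689 = 0.2747.
SE = √(0.199248 × 0.00279354) = 0.0236.
z = (0.2624 − 0.3029)/0.0236 = -0.0405/0.0236 = -1.72.
p-value = P(Z < -1.719) ≈ 0.0428; since p > α = 0.025, fail to reject H₀.

z = -1.72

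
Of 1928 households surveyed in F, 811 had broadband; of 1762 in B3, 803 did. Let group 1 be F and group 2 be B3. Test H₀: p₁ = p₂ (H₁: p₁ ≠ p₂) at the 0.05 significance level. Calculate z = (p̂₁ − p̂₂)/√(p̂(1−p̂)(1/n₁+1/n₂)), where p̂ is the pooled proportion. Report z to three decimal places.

p̂₁ = 811/1928 ≈ 0.42064, p̂₂ = 803/1762 ≈ 0.45573.
Pooled p̂ = (811+803)/(1928+1762) = 1614/3690 = 0.43740.
SE = √(0.246081 × 0.00108621) = 0.01635.
z = (0.42064 − 0.45573)/0.01635 = -0.03509/0.01635 = -2.146.
Two-sided p-value ≈ 2·Φ(−2.146) = 0.0319; since p < α = 0.05, reject H₀.

z = -2.146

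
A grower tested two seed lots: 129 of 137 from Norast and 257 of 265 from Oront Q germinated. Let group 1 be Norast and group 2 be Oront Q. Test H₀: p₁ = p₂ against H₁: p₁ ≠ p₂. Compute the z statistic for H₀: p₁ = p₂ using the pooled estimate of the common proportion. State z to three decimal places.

z = -1.371

p̂₁ = 129/137 = 0.94161, p̂₂ = 257/265 = 0.96981.
Pooled p̂ = (129+257)/(137+265) = 386/402 = 0.96020.
SE = √(0.0382169 × 0.0110729) = 0.02057.
z = (0.94161 − 0.96981)/0.02057 = -0.02820/0.02057 = -1.371.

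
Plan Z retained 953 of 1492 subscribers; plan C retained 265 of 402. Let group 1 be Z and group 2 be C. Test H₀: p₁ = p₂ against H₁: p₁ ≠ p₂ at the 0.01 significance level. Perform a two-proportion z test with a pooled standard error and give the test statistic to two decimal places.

p̂₁ = 953/1492 ≈ 0.6387, p̂₂ = 265/402 ≈ 0.6592.
Pooled p̂ = (953+265)/(1492+402) = 1218/1894 = 0.6431.
SE = √(0.229527 × 0.0031578) = 0.0269.
z = (0.6387 − 0.6592)/0.0269 = -0.0205/0.0269 = -0.76.
Two-sided p-value ≈ 2·Φ(−0.760) = 0.4472; since p > α = 0.01, fail to reject H₀.

z = -0.76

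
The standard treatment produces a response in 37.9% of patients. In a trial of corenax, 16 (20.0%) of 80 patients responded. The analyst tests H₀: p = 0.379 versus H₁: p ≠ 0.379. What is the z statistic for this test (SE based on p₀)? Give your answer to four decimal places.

p̂ = 16/80 ≈ 0.200000.
SE = √(p₀(1−p₀)/n) = √(0.23536/80) = 0.054240.
z = (0.200000 − 0.379)/0.054240 = -0.179000/0.054240 = -3.3001.
Two-sided p-value ≈ 2·Φ(−3.300) = 0.0010.

z = -3.3001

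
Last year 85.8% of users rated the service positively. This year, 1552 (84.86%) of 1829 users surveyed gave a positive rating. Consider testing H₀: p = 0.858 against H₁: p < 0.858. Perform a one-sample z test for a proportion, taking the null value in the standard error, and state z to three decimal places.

z = -1.158

p̂ = 1552/1829 = 0.84855.
SE = √(p₀(1−p₀)/n) = √(0.12184/1829) = 0.00816.
z = (0.84855 − 0.858)/0.00816 = -0.00945/0.00816 = -1.158.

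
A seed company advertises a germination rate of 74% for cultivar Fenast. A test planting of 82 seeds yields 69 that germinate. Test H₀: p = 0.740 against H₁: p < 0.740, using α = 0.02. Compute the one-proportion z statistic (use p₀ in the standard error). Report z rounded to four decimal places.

p̂ = 69/82 = 0.841463.
Standard error under H₀: √(0.74×0.26/82) = 0.048439.
z = (0.841463 − 0.74)/0.048439 = 0.101463/0.048439 = 2.0947.
p-value = P(Z < 2.095) ≈ 0.9819, so at α = 0.02 we fail to reject H₀.

z = 2.0947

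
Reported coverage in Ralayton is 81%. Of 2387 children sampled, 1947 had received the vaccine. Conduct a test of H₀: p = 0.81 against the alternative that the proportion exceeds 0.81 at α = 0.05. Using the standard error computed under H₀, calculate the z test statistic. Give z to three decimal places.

p̂ = 1947/2387 ≈ 0.81567.
Under H₀, SE = √(0.81·0.19/2387) = √(6.44742e-05) = 0.00803.
z = (0.81567 − 0.81)/0.00803 = 0.00567/0.00803 = 0.706.
p-value = P(Z > 0.706) ≈ 0.2401, so at α = 0.05 we fail to reject H₀.

z = 0.706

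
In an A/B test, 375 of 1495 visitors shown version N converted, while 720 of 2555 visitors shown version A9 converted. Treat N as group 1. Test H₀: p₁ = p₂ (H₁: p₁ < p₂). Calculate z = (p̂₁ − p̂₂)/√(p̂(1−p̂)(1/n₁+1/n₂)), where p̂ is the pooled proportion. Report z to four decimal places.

p̂₁ = 375/1495 ≈ 0.2508361, p̂₂ = 720/2555 ≈ 0.2818004.
Pooled p̂ = (375+720)/(1495+2555) = 1095/4050 = 0.2703704.
SE = √(0.19727 × 0.00106029) = 0.0144625.
z = (0.2508361 − 0.2818004)/0.0144625 = -0.0309643/0.0144625 = -2.1410.
p-value = P(Z < -2.141) ≈ 0.0161.

z = -2.1410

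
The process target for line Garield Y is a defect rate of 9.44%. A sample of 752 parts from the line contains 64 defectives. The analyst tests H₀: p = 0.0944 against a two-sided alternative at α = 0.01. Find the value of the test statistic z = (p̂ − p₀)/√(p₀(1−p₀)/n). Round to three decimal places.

p̂ = 64/752 ≈ 0.085106.
Standard error under H₀: √(0.0944×0.9056/752) = 0.010662.
z = (0.085106 − 0.0944)/0.010662 = -0.009294/0.010662 = -0.872.
Two-sided p-value ≈ 2·Φ(−0.872) = 0.3834; since p > α = 0.01, fail to reject H₀.

z = -0.872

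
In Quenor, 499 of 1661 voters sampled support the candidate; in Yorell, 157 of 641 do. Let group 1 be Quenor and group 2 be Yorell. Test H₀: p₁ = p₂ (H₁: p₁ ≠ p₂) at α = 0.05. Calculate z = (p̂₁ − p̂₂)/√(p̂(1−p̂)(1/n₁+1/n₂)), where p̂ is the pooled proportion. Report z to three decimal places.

z = 2.644

p̂₁ = 499/1661 ≈ 0.30042, p̂₂ = 157/641 ≈ 0.24493.
Pooled p̂ = (499+157)/(1661+641) = 656/2302 = 0.28497.
SE = √(p̂(1−p̂)(1/n₁+1/n₂)) = √(0.28497·0.71503·0.00216211) = √(0.000440556) = 0.02099.
z = (0.30042 − 0.24493)/0.02099 = 0.05549/0.02099 = 2.644.
Two-sided p-value ≈ 2·Φ(−2.644) = 0.0082. With α = 0.05, reject H₀.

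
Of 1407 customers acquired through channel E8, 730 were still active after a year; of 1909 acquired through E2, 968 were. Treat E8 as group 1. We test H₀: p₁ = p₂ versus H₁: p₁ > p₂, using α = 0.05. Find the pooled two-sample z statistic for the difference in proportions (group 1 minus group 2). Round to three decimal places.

z = 0.670

p̂₁ = 730/1407 ≈ 0.51883, p̂₂ = 968/1909 ≈ 0.50707.
Pooled p̂ = (730+968)/(1407+1909) = 1698/3316 = 0.51206.
SE = √(p̂(1−p̂)(1/n₁+1/n₂)) = √(0.51206·0.48794·0.00123457) = √(0.000308462) = 0.01756.
z = (0.51883 − 0.50707)/0.01756 = 0.01176/0.01756 = 0.670.
p-value = P(Z > 0.670) ≈ 0.2515; since p > α = 0.05, fail to reject H₀.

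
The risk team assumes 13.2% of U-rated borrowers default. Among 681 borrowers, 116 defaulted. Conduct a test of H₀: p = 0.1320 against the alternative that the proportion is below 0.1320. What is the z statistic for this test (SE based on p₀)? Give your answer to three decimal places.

z = 2.956

p̂ = 116/681 = 0.17034.
SE = √(p₀(1−p₀)/n) = √(0.11458/681) = 0.01297.
z = (0.17034 − 0.132)/0.01297 = 0.03834/0.01297 = 2.956.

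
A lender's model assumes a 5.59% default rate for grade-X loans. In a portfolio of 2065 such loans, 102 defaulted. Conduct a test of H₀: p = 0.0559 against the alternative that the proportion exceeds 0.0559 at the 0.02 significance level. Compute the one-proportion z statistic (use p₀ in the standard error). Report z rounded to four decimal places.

z = -1.2868

p̂ = 102/2065 ≈ 0.049395.
Standard error under H₀: √(0.0559×0.9441/2065) = 0.005055.
z = (0.049395 − 0.0559)/0.005055 = -0.006505/0.005055 = -1.2868.
p-value = P(Z > -1.287) ≈ 0.9009; since p > α = 0.02, fail to reject H₀.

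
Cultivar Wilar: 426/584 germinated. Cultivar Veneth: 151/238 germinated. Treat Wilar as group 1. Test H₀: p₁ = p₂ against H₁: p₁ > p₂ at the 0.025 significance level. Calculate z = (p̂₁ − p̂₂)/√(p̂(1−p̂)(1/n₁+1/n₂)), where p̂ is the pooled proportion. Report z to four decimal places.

p̂₁ = 426/584 ≈ 0.729452, p̂₂ = 151/238 ≈ 0.634454.
Pooled p̂ = (426+151)/(584+238) = 577/822 = 0.701946.
SE = √(p̂(1−p̂)(1/n₁+1/n₂)) = √(0.701946·0.298054·0.00591401) = √(0.00123731) = 0.035175.
z = (0.729452 − 0.634454)/0.035175 = 0.094998/0.035175 = 2.7007.
p-value = P(Z > 2.701) ≈ 0.0035, so at α = 0.025 we reject H₀.

z = 2.7007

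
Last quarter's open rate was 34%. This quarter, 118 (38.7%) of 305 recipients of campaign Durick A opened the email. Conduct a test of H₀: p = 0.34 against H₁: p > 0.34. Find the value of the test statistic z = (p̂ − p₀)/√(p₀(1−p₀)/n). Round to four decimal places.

z = 1.7285

p̂ = 118/305 ≈ 0.386885.
Under H₀, SE = √(0.34·0.66/305) = √(0.000735738) = 0.027124.
z = (0.386885 − 0.34)/0.027124 = 0.046885/0.027124 = 1.7285.
p-value = P(Z > 1.729) ≈ 0.0419.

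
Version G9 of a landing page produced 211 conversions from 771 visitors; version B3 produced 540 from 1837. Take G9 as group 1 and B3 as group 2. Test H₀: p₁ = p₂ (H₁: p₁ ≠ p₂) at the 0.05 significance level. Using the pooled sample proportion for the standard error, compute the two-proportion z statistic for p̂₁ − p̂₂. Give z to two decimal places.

z = -1.04

p̂₁ = 211/771 = 0.27367, p̂₂ = 540/1837 = 0.29396.
Pooled p̂ = (211+540)/(771+1837) = 751/2608 = 0.28796.
SE = √(p̂(1−p̂)(1/n₁+1/n₂)) = √(0.28796·0.71204·0.00184138) = √(0.000377555) = 0.01943.
z = (0.27367 − 0.29396)/0.01943 = -0.02029/0.01943 = -1.04.
Two-sided p-value ≈ 2·Φ(−1.044) = 0.2965, so at α = 0.05 we fail to reject H₀.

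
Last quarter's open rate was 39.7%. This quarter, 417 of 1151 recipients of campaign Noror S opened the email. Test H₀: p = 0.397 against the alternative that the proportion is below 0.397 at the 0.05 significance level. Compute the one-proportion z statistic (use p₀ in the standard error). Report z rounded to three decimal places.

p̂ = 417/1151 ≈ 0.36229.
Standard error under H₀: √(0.397×0.603/1151) = 0.01442.
z = (0.36229 − 0.397)/0.01442 = -0.03471/0.01442 = -2.407.
p-value = P(Z < -2.407) ≈ 0.0081. With α = 0.05, reject H₀.

z = -2.407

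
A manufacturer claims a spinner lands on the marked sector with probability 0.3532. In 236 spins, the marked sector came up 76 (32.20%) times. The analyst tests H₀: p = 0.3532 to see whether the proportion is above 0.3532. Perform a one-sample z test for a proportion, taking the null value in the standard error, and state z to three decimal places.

z = -1.002

p̂ = 76/236 ≈ 0.32203.
Under H₀, SE = √(0.3532·0.6468/236) = √(0.000968007) = 0.03111.
z = (0.32203 − 0.3532)/0.03111 = -0.03117/0.03111 = -1.002.
p-value = P(Z > -1.002) ≈ 0.8418.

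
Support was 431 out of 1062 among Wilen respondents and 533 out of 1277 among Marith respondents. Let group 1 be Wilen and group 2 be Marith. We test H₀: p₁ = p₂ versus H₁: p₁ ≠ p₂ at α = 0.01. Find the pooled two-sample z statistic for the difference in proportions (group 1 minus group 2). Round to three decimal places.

z = -0.565

p̂₁ = 431/1062 = 0.40584, p̂₂ = 533/1277 = 0.41738.
Pooled p̂ = (431+533)/(1062+1277) = 964/2339 = 0.41214.
SE = √(0.242281 × 0.0017247) = 0.02044.
z = (0.40584 − 0.41738)/0.02044 = -0.01154/0.02044 = -0.565.
Two-sided p-value ≈ 2·Φ(−0.565) = 0.5722; since p > α = 0.01, fail to reject H₀.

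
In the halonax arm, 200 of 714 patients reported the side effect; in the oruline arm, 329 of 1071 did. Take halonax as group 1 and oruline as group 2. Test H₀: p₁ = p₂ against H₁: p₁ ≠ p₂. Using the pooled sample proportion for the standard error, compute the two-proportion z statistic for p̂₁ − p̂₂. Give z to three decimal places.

p̂₁ = 200/714 ≈ 0.280112, p̂₂ = 329/1071 ≈ 0.307190.
Pooled p̂ = (200+329)/(714+1071) = 529/1785 = 0.296359.
SE = √(p̂(1−p̂)(1/n₁+1/n₂)) = √(0.296359·0.703641·0.00233427) = √(0.000486765) = 0.022063.
z = (0.280112 − 0.307190)/0.022063 = -0.027078/0.022063 = -1.227.
p-value = 2·P(Z > 1.227) ≈ 0.2197.

z = -1.227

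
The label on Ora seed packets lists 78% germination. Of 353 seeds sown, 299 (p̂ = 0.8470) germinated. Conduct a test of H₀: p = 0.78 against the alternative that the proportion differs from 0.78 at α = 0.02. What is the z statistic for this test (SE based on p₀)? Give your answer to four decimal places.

p̂ = 299/353 ≈ 0.847025.
Under H₀, SE = √(0.78·0.22/353) = √(0.000486119) = 0.022048.
z = (0.847025 − 0.78)/0.022048 = 0.067025/0.022048 = 3.0400.
Two-sided p-value ≈ 2·Φ(−3.040) = 0.0024; since p < α = 0.02, reject H₀.

z = 3.0400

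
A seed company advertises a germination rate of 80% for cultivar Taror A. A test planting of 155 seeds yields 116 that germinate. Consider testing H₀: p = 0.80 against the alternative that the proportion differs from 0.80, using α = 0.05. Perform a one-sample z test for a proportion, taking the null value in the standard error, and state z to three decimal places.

p̂ = 116/155 ≈ 0.74839.
Under H₀, SE = √(0.8·0.2/155) = √(0.00103226) = 0.03213.
z = (0.74839 − 0.8)/0.03213 = -0.05161/0.03213 = -1.606.
Two-sided p-value ≈ 2·Φ(−1.606) = 0.1082, so at α = 0.05 we fail to reject H₀.

z = -1.606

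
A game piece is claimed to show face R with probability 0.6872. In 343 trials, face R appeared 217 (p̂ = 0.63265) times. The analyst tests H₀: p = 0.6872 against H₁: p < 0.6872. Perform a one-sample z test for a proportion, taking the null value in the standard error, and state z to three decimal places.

z = -2.179

p̂ = 217/343 ≈ 0.63265.
Under H₀, SE = √(0.6872·0.3128/343) = √(0.000626694) = 0.02503.
z = (0.63265 − 0.6872)/0.02503 = -0.05455/0.02503 = -2.179.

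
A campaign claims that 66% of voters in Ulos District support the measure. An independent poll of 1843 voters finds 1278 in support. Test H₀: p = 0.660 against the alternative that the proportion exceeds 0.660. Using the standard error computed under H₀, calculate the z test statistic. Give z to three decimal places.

p̂ = 1278/1843 ≈ 0.693435.
Standard error under H₀: √(0.66×0.34/1843) = 0.011034.
z = (0.693435 − 0.66)/0.011034 = 0.033435/0.011034 = 3.030.
p-value = P(Z > 3.030) ≈ 0.0012.

z = 3.030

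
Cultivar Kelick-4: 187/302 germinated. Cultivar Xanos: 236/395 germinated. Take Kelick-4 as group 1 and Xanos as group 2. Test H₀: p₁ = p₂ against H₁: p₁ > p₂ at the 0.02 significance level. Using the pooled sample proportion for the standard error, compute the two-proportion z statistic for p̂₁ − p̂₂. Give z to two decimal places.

z = 0.58

p̂₁ = 187/302 ≈ 0.6192, p̂₂ = 236/395 ≈ 0.5975.
Pooled p̂ = (187+236)/(302+395) = 423/697 = 0.6069.
SE = √(0.238575 × 0.0058429) = 0.0373.
z = (0.6192 − 0.5975)/0.0373 = 0.0217/0.0373 = 0.58.
p-value = P(Z > 0.582) ≈ 0.2802, so at α = 0.02 we fail to reject H₀.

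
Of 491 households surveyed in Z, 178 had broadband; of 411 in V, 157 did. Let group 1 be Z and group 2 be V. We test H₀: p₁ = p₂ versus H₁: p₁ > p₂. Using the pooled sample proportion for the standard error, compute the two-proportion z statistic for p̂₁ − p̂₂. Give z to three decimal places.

z = -0.603

p̂₁ = 178/491 ≈ 0.36253, p̂₂ = 157/411 ≈ 0.38200.
Pooled p̂ = (178+157)/(491+411) = 335/902 = 0.37140.
SE = √(p̂(1−p̂)(1/n₁+1/n₂)) = √(0.37140·0.62860·0.00446975) = √(0.00104351) = 0.03230.
z = (0.36253 − 0.38200)/0.03230 = -0.01947/0.03230 = -0.603.
p-value = P(Z > -0.603) ≈ 0.7266.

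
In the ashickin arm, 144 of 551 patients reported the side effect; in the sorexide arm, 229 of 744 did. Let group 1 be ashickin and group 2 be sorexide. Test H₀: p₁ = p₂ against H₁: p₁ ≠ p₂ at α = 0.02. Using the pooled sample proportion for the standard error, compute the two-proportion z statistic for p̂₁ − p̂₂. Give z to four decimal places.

p̂₁ = 144/551 ≈ 0.261343, p̂₂ = 229/744 ≈ 0.307796.
Pooled p̂ = (144+229)/(551+744) = 373/1295 = 0.288031.
SE = √(p̂(1−p̂)(1/n₁+1/n₂)) = √(0.288031·0.711969·0.00315897) = √(0.000647807) = 0.025452.
z = (0.261343 − 0.307796)/0.025452 = -0.046453/0.025452 = -1.8251.
Two-sided p-value ≈ 2·Φ(−1.825) = 0.0680. With α = 0.02, fail to reject H₀.

z = -1.8251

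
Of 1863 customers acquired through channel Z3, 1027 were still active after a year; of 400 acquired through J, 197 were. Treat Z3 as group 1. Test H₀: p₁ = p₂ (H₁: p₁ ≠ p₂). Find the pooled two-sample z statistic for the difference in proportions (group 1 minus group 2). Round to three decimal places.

p̂₁ = 1027/1863 = 0.55126, p̂₂ = 197/400 = 0.49250.
Pooled p̂ = (1027+197)/(1863+400) = 1224/2263 = 0.54087.
SE = √(p̂(1−p̂)(1/n₁+1/n₂)) = √(0.54087·0.45913·0.00303677) = √(0.000754118) = 0.02746.
z = (0.55126 − 0.49250)/0.02746 = 0.05876/0.02746 = 2.140.

z = 2.140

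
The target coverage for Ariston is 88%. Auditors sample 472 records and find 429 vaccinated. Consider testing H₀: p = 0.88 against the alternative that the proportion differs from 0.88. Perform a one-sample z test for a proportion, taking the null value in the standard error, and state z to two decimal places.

z = 1.93

p̂ = 429/472 = 0.9089.
SE = √(p₀(1−p₀)/n) = √(0.1056/472) = 0.0150.
z = (0.9089 − 0.88)/0.0150 = 0.0289/0.0150 = 1.93.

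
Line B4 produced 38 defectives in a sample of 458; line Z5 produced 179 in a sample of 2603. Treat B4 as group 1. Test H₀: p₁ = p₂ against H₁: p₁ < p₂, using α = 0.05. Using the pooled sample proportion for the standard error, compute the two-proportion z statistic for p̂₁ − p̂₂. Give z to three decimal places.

p̂₁ = 38/458 ≈ 0.08297, p̂₂ = 179/2603 ≈ 0.06877.
Pooled p̂ = (38+179)/(458+2603) = 217/3061 = 0.07089.
SE = √(0.0658662 × 0.00256758) = 0.01300.
z = (0.08297 − 0.06877)/0.01300 = 0.01420/0.01300 = 1.092.
p-value = P(Z < 1.092) ≈ 0.8626. With α = 0.05, fail to reject H₀.

z = 1.092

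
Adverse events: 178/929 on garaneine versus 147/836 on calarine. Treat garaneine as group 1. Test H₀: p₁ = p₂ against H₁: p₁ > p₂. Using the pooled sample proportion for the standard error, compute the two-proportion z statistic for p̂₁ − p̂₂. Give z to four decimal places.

p̂₁ = 178/929 = 0.191604, p̂₂ = 147/836 = 0.175837.
Pooled p̂ = (178+147)/(929+836) = 325/1765 = 0.184136.
SE = √(p̂(1−p̂)(1/n₁+1/n₂)) = √(0.184136·0.815864·0.0022726) = √(0.000341412) = 0.018477.
z = (0.191604 − 0.175837)/0.018477 = 0.015767/0.018477 = 0.8533.
p-value = P(Z > 0.853) ≈ 0.1967.

z = 0.8533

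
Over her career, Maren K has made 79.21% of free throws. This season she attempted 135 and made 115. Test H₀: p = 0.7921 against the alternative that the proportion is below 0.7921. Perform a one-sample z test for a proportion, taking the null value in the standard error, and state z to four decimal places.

p̂ = 115/135 = 0.851852.
SE = √(p₀(1−p₀)/n) = √(0.16468/135) = 0.034926.
z = (0.851852 − 0.7921)/0.034926 = 0.059752/0.034926 = 1.7108.
p-value = P(Z < 1.711) ≈ 0.9564.

z = 1.7108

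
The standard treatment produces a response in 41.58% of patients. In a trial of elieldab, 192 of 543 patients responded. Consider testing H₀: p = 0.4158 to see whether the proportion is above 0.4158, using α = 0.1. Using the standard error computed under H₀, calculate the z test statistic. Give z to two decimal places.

p̂ = 192/543 ≈ 0.35359.
Under H₀, SE = √(0.4158·0.5842/543) = √(0.000447349) = 0.02115.
z = (0.35359 − 0.4158)/0.02115 = -0.06221/0.02115 = -2.94.
p-value = P(Z > -2.941) ≈ 0.9984; since p > α = 0.1, fail to reject H₀.

z = -2.94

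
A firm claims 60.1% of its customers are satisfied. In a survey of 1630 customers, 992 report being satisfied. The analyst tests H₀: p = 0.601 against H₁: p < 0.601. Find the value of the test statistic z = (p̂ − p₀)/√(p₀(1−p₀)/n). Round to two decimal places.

z = 0.63

p̂ = 992/1630 ≈ 0.6086.
Standard error under H₀: √(0.601×0.399/1630) = 0.0121.
z = (0.6086 − 0.601)/0.0121 = 0.0076/0.0121 = 0.63.
p-value = P(Z < 0.626) ≈ 0.7342.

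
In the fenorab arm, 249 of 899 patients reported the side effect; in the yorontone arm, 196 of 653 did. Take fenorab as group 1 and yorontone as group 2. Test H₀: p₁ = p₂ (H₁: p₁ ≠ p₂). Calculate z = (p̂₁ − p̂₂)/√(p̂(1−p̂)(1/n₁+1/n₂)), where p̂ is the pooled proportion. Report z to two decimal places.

p̂₁ = 249/899 = 0.2770, p̂₂ = 196/653 = 0.3002.
Pooled p̂ = (249+196)/(899+653) = 445/1552 = 0.2867.
SE = √(p̂(1−p̂)(1/n₁+1/n₂)) = √(0.2867·0.7133·0.00264374) = √(0.000540683) = 0.0233.
z = (0.2770 − 0.3002)/0.0233 = -0.0232/0.0233 = -1.00.
p-value = 2·P(Z > 0.997) ≈ 0.3189.

z = -1.00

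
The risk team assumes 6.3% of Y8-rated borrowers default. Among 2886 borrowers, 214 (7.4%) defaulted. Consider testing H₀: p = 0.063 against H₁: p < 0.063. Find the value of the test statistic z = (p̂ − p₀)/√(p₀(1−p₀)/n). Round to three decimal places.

z = 2.466

p̂ = 214/2886 = 0.0741511.
Standard error under H₀: √(0.063×0.937/2886) = 0.0045226.
z = (0.0741511 − 0.063)/0.0045226 = 0.0111511/0.0045226 = 2.466.
p-value = P(Z < 2.466) ≈ 0.9932.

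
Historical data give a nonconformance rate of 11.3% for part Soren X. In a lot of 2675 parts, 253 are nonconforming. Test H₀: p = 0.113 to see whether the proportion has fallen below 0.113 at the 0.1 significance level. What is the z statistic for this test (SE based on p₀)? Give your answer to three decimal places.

p̂ = 253/2675 ≈ 0.094579.
SE = √(p₀(1−p₀)/n) = √(0.10023/2675) = 0.006121.
z = (0.094579 − 0.113)/0.006121 = -0.018421/0.006121 = -3.009.
p-value = P(Z < -3.009) ≈ 0.0013; since p < α = 0.1, reject H₀.

z = -3.009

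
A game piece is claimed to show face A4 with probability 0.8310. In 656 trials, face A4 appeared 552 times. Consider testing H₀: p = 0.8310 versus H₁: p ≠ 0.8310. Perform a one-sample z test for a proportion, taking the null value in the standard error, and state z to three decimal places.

z = 0.715

p̂ = 552/656 = 0.84146.
Under H₀, SE = √(0.831·0.169/656) = √(0.000214084) = 0.01463.
z = (0.84146 − 0.831)/0.01463 = 0.01046/0.01463 = 0.715.
Two-sided p-value ≈ 2·Φ(−0.715) = 0.4745.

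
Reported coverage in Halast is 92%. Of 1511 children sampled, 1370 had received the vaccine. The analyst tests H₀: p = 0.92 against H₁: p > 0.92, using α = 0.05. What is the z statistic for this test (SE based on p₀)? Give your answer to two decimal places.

z = -1.91

p̂ = 1370/1511 = 0.90668.
SE = √(p₀(1−p₀)/n) = √(0.0736/1511) = 0.00698.
z = (0.90668 − 0.92)/0.00698 = -0.01332/0.00698 = -1.91.
p-value = P(Z > -1.908) ≈ 0.9718; since p > α = 0.05, fail to reject H₀.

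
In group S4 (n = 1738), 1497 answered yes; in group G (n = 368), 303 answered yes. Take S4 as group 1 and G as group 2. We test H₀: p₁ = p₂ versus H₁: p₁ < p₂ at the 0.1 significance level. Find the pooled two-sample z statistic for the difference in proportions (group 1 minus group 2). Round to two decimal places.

z = 1.88

p̂₁ = 1497/1738 ≈ 0.8613, p̂₂ = 303/368 ≈ 0.8234.
Pooled p̂ = (1497+303)/(1738+368) = 1800/2106 = 0.8547.
SE = √(0.124187 × 0.00329277) = 0.0202.
z = (0.8613 − 0.8234)/0.0202 = 0.0379/0.0202 = 1.88.
p-value = P(Z < 1.877) ≈ 0.9698. With α = 0.1, fail to reject H₀.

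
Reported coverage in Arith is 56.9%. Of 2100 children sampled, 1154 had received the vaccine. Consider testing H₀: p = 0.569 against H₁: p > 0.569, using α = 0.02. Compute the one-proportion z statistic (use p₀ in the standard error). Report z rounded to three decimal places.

z = -1.802

p̂ = 1154/2100 = 0.54952.
SE = √(p₀(1−p₀)/n) = √(0.24524/2100) = 0.01081.
z = (0.54952 − 0.569)/0.01081 = -0.01948/0.01081 = -1.802.
p-value = P(Z > -1.802) ≈ 0.9642. With α = 0.02, fail to reject H₀.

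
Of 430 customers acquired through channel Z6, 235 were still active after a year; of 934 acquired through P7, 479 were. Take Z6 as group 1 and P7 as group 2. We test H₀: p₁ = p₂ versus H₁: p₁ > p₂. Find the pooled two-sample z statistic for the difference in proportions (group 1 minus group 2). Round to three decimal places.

z = 1.157

p̂₁ = 235/430 ≈ 0.546512, p̂₂ = 479/934 ≈ 0.512848.
Pooled p̂ = (235+479)/(430+934) = 714/1364 = 0.523460.
SE = √(0.24945 × 0.00339625) = 0.029107.
z = (0.546512 − 0.512848)/0.029107 = 0.033664/0.029107 = 1.157.
p-value = P(Z > 1.157) ≈ 0.1237.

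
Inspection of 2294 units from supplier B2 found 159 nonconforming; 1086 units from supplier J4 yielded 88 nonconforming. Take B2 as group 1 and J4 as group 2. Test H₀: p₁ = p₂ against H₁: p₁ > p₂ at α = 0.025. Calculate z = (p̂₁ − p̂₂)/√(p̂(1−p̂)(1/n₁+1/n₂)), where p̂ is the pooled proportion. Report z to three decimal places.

z = -1.223

p̂₁ = 159/2294 ≈ 0.069311, p̂₂ = 88/1086 ≈ 0.081031.
Pooled p̂ = (159+88)/(2294+1086) = 247/3380 = 0.073077.
SE = √(0.0677367 × 0.00135673) = 0.009586.
z = (0.069311 − 0.081031)/0.009586 = -0.011720/0.009586 = -1.223.
p-value = P(Z > -1.223) ≈ 0.8893. With α = 0.025, fail to reject H₀.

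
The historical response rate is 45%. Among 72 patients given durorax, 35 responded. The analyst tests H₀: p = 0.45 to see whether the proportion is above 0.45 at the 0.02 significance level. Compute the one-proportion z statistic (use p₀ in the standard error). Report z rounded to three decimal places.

p̂ = 35/72 = 0.48611.
Under H₀, SE = √(0.45·0.55/72) = √(0.0034375) = 0.05863.
z = (0.48611 − 0.45)/0.05863 = 0.03611/0.05863 = 0.616.
p-value = P(Z > 0.616) ≈ 0.2690; since p > α = 0.02, fail to reject H₀.

z = 0.616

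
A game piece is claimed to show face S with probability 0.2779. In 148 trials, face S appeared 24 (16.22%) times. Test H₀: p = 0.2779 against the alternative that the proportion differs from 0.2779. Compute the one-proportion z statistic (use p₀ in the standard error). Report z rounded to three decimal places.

p̂ = 24/148 ≈ 0.16216.
Standard error under H₀: √(0.2779×0.7221/148) = 0.03682.
z = (0.16216 − 0.2779)/0.03682 = -0.11574/0.03682 = -3.143.

z = -3.143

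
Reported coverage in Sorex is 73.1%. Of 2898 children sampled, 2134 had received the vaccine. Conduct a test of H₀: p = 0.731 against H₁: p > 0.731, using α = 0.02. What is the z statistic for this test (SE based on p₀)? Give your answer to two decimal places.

p̂ = 2134/2898 = 0.73637.
Under H₀, SE = √(0.731·0.269/2898) = √(6.78533e-05) = 0.00824.
z = (0.73637 − 0.731)/0.00824 = 0.00537/0.00824 = 0.65.
p-value = P(Z > 0.652) ≈ 0.2572, so at α = 0.02 we fail to reject H₀.

z = 0.65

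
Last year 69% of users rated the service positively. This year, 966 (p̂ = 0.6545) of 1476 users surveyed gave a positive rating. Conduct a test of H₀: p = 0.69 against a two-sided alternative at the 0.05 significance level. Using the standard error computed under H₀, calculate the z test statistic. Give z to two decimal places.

p̂ = 966/1476 = 0.65447.
SE = √(p₀(1−p₀)/n) = √(0.2139/1476) = 0.01204.
z = (0.65447 − 0.69)/0.01204 = -0.03553/0.01204 = -2.95.
Two-sided p-value ≈ 2·Φ(−2.951) = 0.0032, so at α = 0.05 we reject H₀.

z = -2.95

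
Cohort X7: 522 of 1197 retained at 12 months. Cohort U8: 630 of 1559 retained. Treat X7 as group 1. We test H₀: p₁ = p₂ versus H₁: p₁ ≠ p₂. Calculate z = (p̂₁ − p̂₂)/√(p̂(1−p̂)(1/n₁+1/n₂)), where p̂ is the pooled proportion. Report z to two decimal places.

z = 1.69

p̂₁ = 522/1197 = 0.43609, p̂₂ = 630/1559 = 0.40411.
Pooled p̂ = (522+630)/(1197+1559) = 1152/2756 = 0.41800.
SE = √(0.243276 × 0.00147686) = 0.01895.
z = (0.43609 − 0.40411)/0.01895 = 0.03198/0.01895 = 1.69.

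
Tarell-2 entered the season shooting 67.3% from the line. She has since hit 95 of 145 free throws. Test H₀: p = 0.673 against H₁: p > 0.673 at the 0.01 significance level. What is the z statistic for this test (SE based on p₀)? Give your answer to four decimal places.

p̂ = 95/145 = 0.655172.
SE = √(p₀(1−p₀)/n) = √(0.22007/145) = 0.038958.
z = (0.655172 − 0.673)/0.038958 = -0.017828/0.038958 = -0.4576.
p-value = P(Z > -0.458) ≈ 0.6764; since p > α = 0.01, fail to reject H₀.

z = -0.4576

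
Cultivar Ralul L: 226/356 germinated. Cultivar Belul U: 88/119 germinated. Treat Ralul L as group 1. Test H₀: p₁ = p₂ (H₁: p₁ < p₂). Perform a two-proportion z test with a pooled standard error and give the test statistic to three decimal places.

z = -2.088

p̂₁ = 226/356 ≈ 0.63483, p̂₂ = 88/119 ≈ 0.73950.
Pooled p̂ = (226+88)/(356+119) = 314/475 = 0.66105.
SE = √(p̂(1−p̂)(1/n₁+1/n₂)) = √(0.66105·0.33895·0.0112124) = √(0.00251226) = 0.05012.
z = (0.63483 − 0.73950)/0.05012 = -0.10467/0.05012 = -2.088.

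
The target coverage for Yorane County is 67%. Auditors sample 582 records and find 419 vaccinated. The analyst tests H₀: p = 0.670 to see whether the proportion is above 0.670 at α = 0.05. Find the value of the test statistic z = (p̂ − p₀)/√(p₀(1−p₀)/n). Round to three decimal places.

z = 2.562

p̂ = 419/582 ≈ 0.71993.
SE = √(p₀(1−p₀)/n) = √(0.2211/582) = 0.01949.
z = (0.71993 − 0.67)/0.01949 = 0.04993/0.01949 = 2.562.
p-value = P(Z > 2.562) ≈ 0.0052. With α = 0.05, reject H₀.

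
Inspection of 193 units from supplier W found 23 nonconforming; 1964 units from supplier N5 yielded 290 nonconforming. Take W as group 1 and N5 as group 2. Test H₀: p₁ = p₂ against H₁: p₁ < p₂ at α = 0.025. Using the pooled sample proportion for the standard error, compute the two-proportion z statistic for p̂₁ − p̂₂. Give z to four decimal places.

z = -1.0722

p̂₁ = 23/193 = 0.119171, p̂₂ = 290/1964 = 0.147658.
Pooled p̂ = (23+290)/(193+1964) = 313/2157 = 0.145109.
SE = √(0.124052 × 0.00569051) = 0.026569.
z = (0.119171 − 0.147658)/0.026569 = -0.028487/0.026569 = -1.0722.
p-value = P(Z < -1.072) ≈ 0.1418, so at α = 0.025 we fail to reject H₀.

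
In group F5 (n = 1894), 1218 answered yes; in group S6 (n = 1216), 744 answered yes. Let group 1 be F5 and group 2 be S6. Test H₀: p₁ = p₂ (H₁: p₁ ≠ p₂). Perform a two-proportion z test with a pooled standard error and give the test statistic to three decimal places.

p̂₁ = 1218/1894 = 0.64308, p̂₂ = 744/1216 = 0.61184.
Pooled p̂ = (1218+744)/(1894+1216) = 1962/3110 = 0.63087.
SE = √(p̂(1−p̂)(1/n₁+1/n₂)) = √(0.63087·0.36913·0.00135035) = √(0.000314461) = 0.01773.
z = (0.64308 − 0.61184)/0.01773 = 0.03124/0.01773 = 1.762.
p-value = 2·P(Z > 1.762) ≈ 0.0781.

z = 1.762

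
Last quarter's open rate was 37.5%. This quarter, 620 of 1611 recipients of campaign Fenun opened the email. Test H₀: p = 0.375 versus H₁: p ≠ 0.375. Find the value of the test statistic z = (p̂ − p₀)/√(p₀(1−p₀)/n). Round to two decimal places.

z = 0.82

p̂ = 620/1611 ≈ 0.3849.
Under H₀, SE = √(0.375·0.625/1611) = √(0.000145484) = 0.0121.
z = (0.3849 − 0.375)/0.0121 = 0.0099/0.0121 = 0.82.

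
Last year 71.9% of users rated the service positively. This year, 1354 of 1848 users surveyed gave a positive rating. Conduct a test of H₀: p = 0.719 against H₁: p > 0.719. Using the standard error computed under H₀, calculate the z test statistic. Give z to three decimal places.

z = 1.309

p̂ = 1354/1848 = 0.732684.
Under H₀, SE = √(0.719·0.281/1848) = √(0.000109328) = 0.010456.
z = (0.732684 − 0.719)/0.010456 = 0.013684/0.010456 = 1.309.
p-value = P(Z > 1.309) ≈ 0.0953.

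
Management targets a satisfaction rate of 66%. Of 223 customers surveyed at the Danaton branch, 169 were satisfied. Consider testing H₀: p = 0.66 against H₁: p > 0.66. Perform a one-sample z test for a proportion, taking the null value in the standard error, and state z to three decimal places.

z = 3.085

p̂ = 169/223 ≈ 0.75785.
SE = √(p₀(1−p₀)/n) = √(0.2244/223) = 0.03172.
z = (0.75785 − 0.66)/0.03172 = 0.09785/0.03172 = 3.085.
p-value = P(Z > 3.085) ≈ 0.0010.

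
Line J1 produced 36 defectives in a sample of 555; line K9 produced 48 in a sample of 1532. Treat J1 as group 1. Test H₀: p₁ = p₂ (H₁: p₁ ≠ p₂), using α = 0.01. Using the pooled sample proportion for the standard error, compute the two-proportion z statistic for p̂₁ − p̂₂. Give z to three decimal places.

z = 3.444

p̂₁ = 36/555 = 0.064865, p̂₂ = 48/1532 = 0.031332.
Pooled p̂ = (36+48)/(555+1532) = 84/2087 = 0.040249.
SE = √(0.0386292 × 0.00245454) = 0.009737.
z = (0.064865 − 0.031332)/0.009737 = 0.033533/0.009737 = 3.444.
p-value = 2·P(Z > 3.444) ≈ 0.0006. With α = 0.01, reject H₀.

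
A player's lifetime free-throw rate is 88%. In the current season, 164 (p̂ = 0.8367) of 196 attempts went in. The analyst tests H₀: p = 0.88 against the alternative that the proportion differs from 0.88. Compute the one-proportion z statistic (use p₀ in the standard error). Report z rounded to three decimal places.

z = -1.864

p̂ = 164/196 = 0.83673.
Under H₀, SE = √(0.88·0.12/196) = √(0.000538776) = 0.02321.
z = (0.83673 − 0.88)/0.02321 = -0.04327/0.02321 = -1.864.
p-value = 2·P(Z > 1.864) ≈ 0.0623.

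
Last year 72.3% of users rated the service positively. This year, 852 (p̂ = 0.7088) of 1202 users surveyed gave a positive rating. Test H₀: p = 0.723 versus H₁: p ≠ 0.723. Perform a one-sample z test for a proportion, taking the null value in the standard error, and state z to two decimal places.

p̂ = 852/1202 ≈ 0.7088.
Under H₀, SE = √(0.723·0.277/1202) = √(0.000166615) = 0.0129.
z = (0.7088 − 0.723)/0.0129 = -0.0142/0.0129 = -1.10.
p-value = 2·P(Z > 1.099) ≈ 0.2719.

z = -1.10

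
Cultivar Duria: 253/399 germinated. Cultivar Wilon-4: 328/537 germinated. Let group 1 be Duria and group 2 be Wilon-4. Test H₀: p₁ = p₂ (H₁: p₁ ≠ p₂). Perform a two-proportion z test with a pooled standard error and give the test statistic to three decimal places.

p̂₁ = 253/399 ≈ 0.63409, p̂₂ = 328/537 ≈ 0.61080.
Pooled p̂ = (253+328)/(399+537) = 581/936 = 0.62073.
SE = √(0.235425 × 0.00436846) = 0.03207.
z = (0.63409 − 0.61080)/0.03207 = 0.02329/0.03207 = 0.726.

z = 0.726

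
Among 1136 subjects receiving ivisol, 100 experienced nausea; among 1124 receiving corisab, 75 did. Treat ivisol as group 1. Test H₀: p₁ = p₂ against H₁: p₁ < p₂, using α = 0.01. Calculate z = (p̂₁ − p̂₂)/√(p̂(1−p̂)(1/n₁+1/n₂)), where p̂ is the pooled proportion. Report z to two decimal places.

z = 1.89

p̂₁ = 100/1136 = 0.088028, p̂₂ = 75/1124 = 0.066726.
Pooled p̂ = (100+75)/(1136+1124) = 175/2260 = 0.077434.
SE = √(p̂(1−p̂)(1/n₁+1/n₂)) = √(0.077434·0.922566·0.00176996) = √(0.000126442) = 0.011245.
z = (0.088028 − 0.066726)/0.011245 = 0.021302/0.011245 = 1.89.
p-value = P(Z < 1.894) ≈ 0.9709. With α = 0.01, fail to reject H₀.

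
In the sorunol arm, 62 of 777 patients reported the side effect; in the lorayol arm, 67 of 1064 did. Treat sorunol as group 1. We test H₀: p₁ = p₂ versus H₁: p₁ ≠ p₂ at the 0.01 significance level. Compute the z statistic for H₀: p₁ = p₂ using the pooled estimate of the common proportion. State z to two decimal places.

z = 1.40

p̂₁ = 62/777 ≈ 0.0798, p̂₂ = 67/1064 ≈ 0.0630.
Pooled p̂ = (62+67)/(777+1064) = 129/1841 = 0.0701.
SE = √(0.0651607 × 0.00222685) = 0.0120.
z = (0.0798 − 0.0630)/0.0120 = 0.0168/0.0120 = 1.40.
p-value = 2·P(Z > 1.397) ≈ 0.1625, so at α = 0.01 we fail to reject H₀.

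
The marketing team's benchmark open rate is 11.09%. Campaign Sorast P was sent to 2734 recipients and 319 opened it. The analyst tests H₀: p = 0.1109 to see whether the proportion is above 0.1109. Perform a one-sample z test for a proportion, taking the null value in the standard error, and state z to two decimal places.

z = 0.96

p̂ = 319/2734 ≈ 0.11668.
Under H₀, SE = √(0.1109·0.8891/2734) = √(3.60648e-05) = 0.00601.
z = (0.11668 − 0.1109)/0.00601 = 0.00578/0.00601 = 0.96.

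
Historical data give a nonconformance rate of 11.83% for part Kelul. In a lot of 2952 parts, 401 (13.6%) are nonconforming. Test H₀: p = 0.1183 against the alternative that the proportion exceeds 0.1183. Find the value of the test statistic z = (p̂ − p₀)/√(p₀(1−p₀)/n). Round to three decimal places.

p̂ = 401/2952 = 0.135840.
SE = √(p₀(1−p₀)/n) = √(0.10431/2952) = 0.005944.
z = (0.135840 − 0.1183)/0.005944 = 0.017540/0.005944 = 2.951.
p-value = P(Z > 2.951) ≈ 0.0016.

z = 2.951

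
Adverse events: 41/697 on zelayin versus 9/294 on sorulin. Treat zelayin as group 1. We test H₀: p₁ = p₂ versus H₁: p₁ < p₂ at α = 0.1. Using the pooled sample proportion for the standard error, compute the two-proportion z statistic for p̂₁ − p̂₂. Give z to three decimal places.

z = 1.853

p̂₁ = 41/697 = 0.05882, p̂₂ = 9/294 = 0.03061.
Pooled p̂ = (41+9)/(697+294) = 50/991 = 0.05045.
SE = √(p̂(1−p̂)(1/n₁+1/n₂)) = √(0.05045·0.94955·0.00483608) = √(0.000231689) = 0.01522.
z = (0.05882 − 0.03061)/0.01522 = 0.02821/0.01522 = 1.853.
p-value = P(Z < 1.853) ≈ 0.9681, so at α = 0.1 we fail to reject H₀.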